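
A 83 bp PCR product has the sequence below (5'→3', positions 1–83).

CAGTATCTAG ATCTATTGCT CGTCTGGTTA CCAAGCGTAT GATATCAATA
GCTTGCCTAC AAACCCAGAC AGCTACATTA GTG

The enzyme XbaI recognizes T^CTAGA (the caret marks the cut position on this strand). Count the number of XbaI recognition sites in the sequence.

TCTAGA occurs starting at position 6.
XbaI cuts at 1 site.

1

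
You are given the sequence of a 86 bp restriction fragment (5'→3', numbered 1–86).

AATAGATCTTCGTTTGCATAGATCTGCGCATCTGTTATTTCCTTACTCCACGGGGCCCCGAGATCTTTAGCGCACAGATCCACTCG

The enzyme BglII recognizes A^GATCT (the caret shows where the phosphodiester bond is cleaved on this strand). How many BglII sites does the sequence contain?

3

AGATCT occurs starting at positions 4, 20, 61.
BglII cuts at 3 sites.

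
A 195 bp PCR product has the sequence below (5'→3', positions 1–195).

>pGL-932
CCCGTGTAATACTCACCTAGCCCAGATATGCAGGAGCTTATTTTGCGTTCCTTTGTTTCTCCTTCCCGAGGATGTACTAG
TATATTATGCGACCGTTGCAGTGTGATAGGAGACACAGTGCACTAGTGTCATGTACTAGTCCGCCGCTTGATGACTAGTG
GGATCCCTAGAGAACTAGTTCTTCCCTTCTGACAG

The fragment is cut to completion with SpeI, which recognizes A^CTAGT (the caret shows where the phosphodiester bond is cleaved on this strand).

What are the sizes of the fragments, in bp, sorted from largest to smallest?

76, 46, 21, 20, 19, 13 bp

SpeI sites (ACTAGT) start at positions 76, 122, 135, 154, 174.
SpeI cuts after the first base of each site, so after positions 76, 122, 135, 154, 174.
Linear molecule, 5 cuts → 6 fragments:
  1–76 → 76 bp
  77–122 → 46 bp
  123–135 → 13 bp
  136–154 → 19 bp
  155–174 → 20 bp
  175–195 → 21 bp
Sorted largest to smallest: 76, 46, 21, 20, 19, 13 bp.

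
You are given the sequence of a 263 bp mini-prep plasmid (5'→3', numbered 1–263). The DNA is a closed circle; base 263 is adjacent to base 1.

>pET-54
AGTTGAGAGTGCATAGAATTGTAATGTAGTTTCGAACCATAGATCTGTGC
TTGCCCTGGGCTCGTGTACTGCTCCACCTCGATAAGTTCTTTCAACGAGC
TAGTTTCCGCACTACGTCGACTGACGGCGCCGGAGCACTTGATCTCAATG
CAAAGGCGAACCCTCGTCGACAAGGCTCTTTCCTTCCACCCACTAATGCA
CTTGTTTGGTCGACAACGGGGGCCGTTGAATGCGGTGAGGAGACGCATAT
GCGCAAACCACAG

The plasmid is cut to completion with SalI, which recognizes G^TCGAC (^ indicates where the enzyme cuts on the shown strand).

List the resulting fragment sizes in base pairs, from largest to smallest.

170, 50, 43 bp

SalI sites (GTCGAC) start at positions 116, 166, 209.
SalI cuts after the first base of each site, so after positions 116, 166, 209.
Circular molecule, 3 cuts → 3 fragments:
  117–166 → 50 bp
  167–209 → 43 bp
  210–263 then 1–116 → 54 + 116 = 170 bp
Sorted largest to smallest: 170, 50, 43 bp.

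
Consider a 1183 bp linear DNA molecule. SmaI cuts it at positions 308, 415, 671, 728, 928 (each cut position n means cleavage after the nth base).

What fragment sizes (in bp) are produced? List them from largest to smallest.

308, 256, 255, 200, 107, 57 bp

Linear molecule, 5 cuts → 6 fragments:
  308 − 0 = 308 bp
  415 − 308 = 107 bp
  671 − 415 = 256 bp
  728 − 671 = 57 bp
  928 − 728 = 200 bp
  1183 − 928 = 255 bp
Sorted largest to smallest: 308, 256, 255, 200, 107, 57 bp.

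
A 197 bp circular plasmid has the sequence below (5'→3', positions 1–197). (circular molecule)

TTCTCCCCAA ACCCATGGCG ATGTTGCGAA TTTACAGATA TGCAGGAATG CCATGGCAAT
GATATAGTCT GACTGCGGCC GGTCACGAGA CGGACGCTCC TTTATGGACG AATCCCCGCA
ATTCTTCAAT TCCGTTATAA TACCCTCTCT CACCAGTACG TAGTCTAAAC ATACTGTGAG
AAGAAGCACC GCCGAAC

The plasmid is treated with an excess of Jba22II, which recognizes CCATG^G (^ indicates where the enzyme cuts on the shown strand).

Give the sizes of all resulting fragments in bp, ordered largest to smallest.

159, 38 bp

Jba22II sites (CCATGG) start at positions 13, 51.
Jba22II cuts after base 5 of each site (before the last base), so after positions 17, 55.
Circular molecule, 2 cuts → 2 fragments:
  18–55 → 38 bp
  56–197 then 1–17 → 142 + 17 = 159 bp
Sorted largest to smallest: 159, 38 bp.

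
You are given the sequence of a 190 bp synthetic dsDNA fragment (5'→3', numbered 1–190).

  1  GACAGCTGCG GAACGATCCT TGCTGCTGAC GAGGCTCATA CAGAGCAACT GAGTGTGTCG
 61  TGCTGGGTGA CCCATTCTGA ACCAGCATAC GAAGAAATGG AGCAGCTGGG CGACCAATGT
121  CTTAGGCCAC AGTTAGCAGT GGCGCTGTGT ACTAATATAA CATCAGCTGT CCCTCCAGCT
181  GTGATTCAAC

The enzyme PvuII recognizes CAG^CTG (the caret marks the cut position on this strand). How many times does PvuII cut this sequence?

4

CAGCTG occurs starting at positions 3, 103, 164, 176.
PvuII cuts at 4 sites.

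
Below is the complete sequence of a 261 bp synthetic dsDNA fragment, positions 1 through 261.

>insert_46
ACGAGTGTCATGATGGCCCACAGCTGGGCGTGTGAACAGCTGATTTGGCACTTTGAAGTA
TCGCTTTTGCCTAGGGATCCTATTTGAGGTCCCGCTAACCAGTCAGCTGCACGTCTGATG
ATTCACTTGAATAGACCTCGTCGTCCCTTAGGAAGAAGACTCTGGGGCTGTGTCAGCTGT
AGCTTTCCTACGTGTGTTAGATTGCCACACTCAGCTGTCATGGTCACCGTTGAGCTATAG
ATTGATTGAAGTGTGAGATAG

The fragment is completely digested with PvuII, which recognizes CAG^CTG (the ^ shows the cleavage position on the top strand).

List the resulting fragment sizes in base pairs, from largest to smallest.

70, 67, 47, 38, 23, 16 bp

PvuII sites (CAGCTG) start at positions 21, 37, 104, 174, 212.
PvuII cuts after base 3 of each site, so after positions 23, 39, 106, 176, 214.
Linear molecule, 5 cuts → 6 fragments:
  1–23 → 23 bp
  24–39 → 16 bp
  40–106 → 67 bp
  107–176 → 70 bp
  177–214 → 38 bp
  215–261 → 47 bp
Sorted largest to smallest: 70, 67, 47, 38, 23, 16 bp.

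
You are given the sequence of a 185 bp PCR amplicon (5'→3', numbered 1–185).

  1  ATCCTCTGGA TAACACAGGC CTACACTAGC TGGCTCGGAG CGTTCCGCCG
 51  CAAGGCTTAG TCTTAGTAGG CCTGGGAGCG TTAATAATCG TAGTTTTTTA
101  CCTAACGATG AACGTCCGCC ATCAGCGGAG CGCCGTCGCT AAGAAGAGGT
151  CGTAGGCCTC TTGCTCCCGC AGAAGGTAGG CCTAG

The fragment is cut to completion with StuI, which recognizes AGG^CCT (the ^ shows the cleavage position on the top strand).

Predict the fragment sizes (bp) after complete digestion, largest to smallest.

StuI sites (AGGCCT) start at positions 17, 68, 154, 178.
StuI cuts after base 3 of each site, so after positions 19, 70, 156, 180.
Linear molecule, 4 cuts → 5 fragments:
  1–19 → 19 bp
  20–70 → 51 bp
  71–156 → 86 bp
  157–180 → 24 bp
  181–185 → 5 bp
Sorted largest to smallest: 86, 51, 24, 19, 5 bp.

86, 51, 24, 19, 5 bp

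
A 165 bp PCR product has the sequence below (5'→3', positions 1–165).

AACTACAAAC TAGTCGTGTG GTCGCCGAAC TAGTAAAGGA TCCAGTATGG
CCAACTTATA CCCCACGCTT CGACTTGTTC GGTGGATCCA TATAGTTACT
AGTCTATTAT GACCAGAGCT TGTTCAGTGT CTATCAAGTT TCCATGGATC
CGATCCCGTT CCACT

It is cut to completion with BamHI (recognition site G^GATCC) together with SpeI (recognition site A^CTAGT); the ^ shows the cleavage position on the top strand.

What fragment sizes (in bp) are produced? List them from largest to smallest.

BamHI sites (GGATCC) start at positions 38, 84, 146.
BamHI cuts after the first base of each site, so after positions 38, 84, 146.
SpeI sites (ACTAGT) start at positions 9, 29, 98.
SpeI cuts after the first base of each site, so after positions 9, 29, 98.
Combined cut positions: 9, 29, 38, 84, 98, 146.
Linear molecule, 6 cuts → 7 fragments:
  1–9 → 9 bp
  10–29 → 20 bp
  30–38 → 9 bp
  39–84 → 46 bp
  85–98 → 14 bp
  99–146 → 48 bp
  147–165 → 19 bp
Sorted largest to smallest: 48, 46, 20, 19, 14, 9, 9 bp.

48, 46, 20, 19, 14, 9, 9 bp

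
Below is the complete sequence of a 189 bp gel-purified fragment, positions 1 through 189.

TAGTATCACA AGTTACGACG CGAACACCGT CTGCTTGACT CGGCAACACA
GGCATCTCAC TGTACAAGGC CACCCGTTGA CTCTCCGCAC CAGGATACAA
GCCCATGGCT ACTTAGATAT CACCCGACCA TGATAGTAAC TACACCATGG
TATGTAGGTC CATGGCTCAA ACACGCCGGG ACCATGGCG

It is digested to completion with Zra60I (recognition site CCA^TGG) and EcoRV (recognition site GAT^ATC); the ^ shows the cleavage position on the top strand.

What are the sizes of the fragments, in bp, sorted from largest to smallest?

105, 29, 22, 15, 13, 5 bp

Zra60I sites (CCATGG) start at positions 103, 145, 160, 182.
Zra60I cuts after base 3 of each site, so after positions 105, 147, 162, 184.
The EcoRV site (GATATC) starts at position 116.
EcoRV cuts after base 3 of each site, so after position 118.
Combined cut positions: 105, 118, 147, 162, 184.
Linear molecule, 5 cuts → 6 fragments:
  1–105 → 105 bp
  106–118 → 13 bp
  119–147 → 29 bp
  148–162 → 15 bp
  163–184 → 22 bp
  185–189 → 5 bp
Sorted largest to smallest: 105, 29, 22, 15, 13, 5 bp.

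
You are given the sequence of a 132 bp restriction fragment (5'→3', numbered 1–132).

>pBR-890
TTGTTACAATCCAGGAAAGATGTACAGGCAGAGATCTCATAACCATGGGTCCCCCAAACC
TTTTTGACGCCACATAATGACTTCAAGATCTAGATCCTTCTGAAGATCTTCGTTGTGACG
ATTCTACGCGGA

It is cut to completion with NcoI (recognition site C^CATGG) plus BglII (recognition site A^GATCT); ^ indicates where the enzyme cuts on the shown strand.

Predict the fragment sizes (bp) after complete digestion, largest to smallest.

43, 32, 28, 18, 11 bp

The NcoI site (CCATGG) starts at position 43.
NcoI cuts after the first base of each site, so after position 43.
BglII sites (AGATCT) start at positions 32, 86, 104.
BglII cuts after the first base of each site, so after positions 32, 86, 104.
Combined cut positions: 32, 43, 86, 104.
Linear molecule, 4 cuts → 5 fragments:
  1–32 → 32 bp
  33–43 → 11 bp
  44–86 → 43 bp
  87–104 → 18 bp
  105–132 → 28 bp
Sorted largest to smallest: 43, 32, 28, 18, 11 bp.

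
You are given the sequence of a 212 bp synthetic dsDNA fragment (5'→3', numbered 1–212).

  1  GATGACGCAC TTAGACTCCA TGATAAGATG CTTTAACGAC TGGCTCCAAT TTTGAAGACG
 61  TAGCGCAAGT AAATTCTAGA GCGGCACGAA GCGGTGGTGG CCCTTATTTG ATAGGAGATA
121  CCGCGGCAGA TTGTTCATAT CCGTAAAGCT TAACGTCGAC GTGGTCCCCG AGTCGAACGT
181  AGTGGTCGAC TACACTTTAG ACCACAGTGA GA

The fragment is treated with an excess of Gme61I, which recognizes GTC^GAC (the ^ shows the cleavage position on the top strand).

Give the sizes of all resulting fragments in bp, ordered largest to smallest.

Gme61I sites (GTCGAC) start at positions 155, 185.
Gme61I cuts after base 3 of each site, so after positions 157, 187.
Linear molecule, 2 cuts → 3 fragments:
  1–157 → 157 bp
  158–187 → 30 bp
  188–212 → 25 bp
Sorted largest to smallest: 157, 30, 25 bp.

157, 30, 25 bp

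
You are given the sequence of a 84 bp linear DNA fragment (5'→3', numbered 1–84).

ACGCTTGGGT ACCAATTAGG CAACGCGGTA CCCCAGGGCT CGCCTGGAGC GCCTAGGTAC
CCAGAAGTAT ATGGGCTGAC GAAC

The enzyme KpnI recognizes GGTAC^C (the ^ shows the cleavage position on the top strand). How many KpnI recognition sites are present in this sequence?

3

GGTACC occurs starting at positions 8, 27, 56.
KpnI cuts at 3 sites.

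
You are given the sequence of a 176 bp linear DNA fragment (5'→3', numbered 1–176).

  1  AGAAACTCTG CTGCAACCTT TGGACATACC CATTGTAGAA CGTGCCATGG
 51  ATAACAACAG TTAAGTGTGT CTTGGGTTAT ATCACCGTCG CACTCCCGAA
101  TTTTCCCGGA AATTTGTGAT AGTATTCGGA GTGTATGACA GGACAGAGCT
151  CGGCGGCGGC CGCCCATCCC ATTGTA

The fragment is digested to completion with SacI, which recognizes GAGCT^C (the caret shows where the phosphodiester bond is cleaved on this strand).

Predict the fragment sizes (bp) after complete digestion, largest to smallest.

150, 26 bp

The SacI site (GAGCTC) starts at position 146.
SacI cuts after base 5 of each site (before the last base), so after position 150.
Linear molecule, 1 cut → 2 fragments:
  1–150 → 150 bp
  151–176 → 26 bp
Sorted largest to smallest: 150, 26 bp.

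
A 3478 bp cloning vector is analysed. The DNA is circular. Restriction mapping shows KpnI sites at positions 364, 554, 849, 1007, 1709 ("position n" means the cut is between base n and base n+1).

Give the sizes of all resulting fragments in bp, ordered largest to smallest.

Circular molecule, 5 cuts → 5 fragments:
  554 − 364 = 190 bp
  849 − 554 = 295 bp
  1007 − 849 = 158 bp
  1709 − 1007 = 702 bp
  wrap: 3478 − 1709 + 364 = 2133 bp
Sorted largest to smallest: 2133, 702, 295, 190, 158 bp.

2133, 702, 295, 190, 158 bp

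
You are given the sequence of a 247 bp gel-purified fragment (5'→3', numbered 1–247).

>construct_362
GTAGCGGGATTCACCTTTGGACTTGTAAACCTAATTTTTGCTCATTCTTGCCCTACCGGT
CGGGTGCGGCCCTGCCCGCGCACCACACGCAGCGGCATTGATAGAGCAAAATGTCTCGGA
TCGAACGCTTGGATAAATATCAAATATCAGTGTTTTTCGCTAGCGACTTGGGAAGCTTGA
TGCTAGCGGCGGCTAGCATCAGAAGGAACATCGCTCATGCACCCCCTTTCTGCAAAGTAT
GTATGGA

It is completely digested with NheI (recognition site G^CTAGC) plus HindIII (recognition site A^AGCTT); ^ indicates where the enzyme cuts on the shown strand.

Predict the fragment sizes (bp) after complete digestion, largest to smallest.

NheI sites (GCTAGC) start at positions 159, 182, 192.
NheI cuts after the first base of each site, so after positions 159, 182, 192.
The HindIII site (AAGCTT) starts at position 173.
HindIII cuts after the first base of each site, so after position 173.
Combined cut positions: 159, 173, 182, 192.
Linear molecule, 4 cuts → 5 fragments:
  1–159 → 159 bp
  160–173 → 14 bp
  174–182 → 9 bp
  183–192 → 10 bp
  193–247 → 55 bp
Sorted largest to smallest: 159, 55, 14, 10, 9 bp.

159, 55, 14, 10, 9 bp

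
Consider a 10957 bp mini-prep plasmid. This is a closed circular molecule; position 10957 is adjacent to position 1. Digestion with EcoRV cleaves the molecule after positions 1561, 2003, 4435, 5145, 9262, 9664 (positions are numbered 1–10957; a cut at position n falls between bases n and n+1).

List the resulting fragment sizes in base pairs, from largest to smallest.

4117, 2854, 2432, 710, 442, 402 bp

Circular molecule, 6 cuts → 6 fragments:
  2003 − 1561 = 442 bp
  4435 − 2003 = 2432 bp
  5145 − 4435 = 710 bp
  9262 − 5145 = 4117 bp
  9664 − 9262 = 402 bp
  wrap: 10957 − 9664 + 1561 = 2854 bp
Sorted largest to smallest: 4117, 2854, 2432, 710, 442, 402 bp.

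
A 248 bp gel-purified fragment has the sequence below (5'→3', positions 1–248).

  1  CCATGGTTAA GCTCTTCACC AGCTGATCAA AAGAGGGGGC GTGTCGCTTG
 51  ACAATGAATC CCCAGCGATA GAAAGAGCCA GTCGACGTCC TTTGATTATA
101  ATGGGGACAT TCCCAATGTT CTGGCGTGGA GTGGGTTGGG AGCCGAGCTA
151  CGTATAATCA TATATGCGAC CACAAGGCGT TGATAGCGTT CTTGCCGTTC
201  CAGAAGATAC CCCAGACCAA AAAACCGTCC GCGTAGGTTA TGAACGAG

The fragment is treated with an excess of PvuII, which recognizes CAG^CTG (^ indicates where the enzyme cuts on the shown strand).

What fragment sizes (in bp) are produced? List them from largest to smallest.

226, 22 bp

The PvuII site (CAGCTG) starts at position 20.
PvuII cuts after base 3 of each site, so after position 22.
Linear molecule, 1 cut → 2 fragments:
  1–22 → 22 bp
  23–248 → 226 bp
Sorted largest to smallest: 226, 22 bp.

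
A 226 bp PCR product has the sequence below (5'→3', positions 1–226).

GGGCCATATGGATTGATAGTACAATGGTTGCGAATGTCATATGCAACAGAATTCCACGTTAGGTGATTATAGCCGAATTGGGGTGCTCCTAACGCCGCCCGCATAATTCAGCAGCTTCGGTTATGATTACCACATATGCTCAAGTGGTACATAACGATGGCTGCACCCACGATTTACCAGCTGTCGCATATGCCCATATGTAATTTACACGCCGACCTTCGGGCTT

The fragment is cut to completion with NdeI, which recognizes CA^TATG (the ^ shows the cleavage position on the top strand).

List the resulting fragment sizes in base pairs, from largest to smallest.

95, 54, 33, 30, 8, 6 bp

NdeI sites (CATATG) start at positions 5, 38, 133, 187, 195.
NdeI cuts after base 2 of each site, so after positions 6, 39, 134, 188, 196.
Linear molecule, 5 cuts → 6 fragments:
  1–6 → 6 bp
  7–39 → 33 bp
  40–134 → 95 bp
  135–188 → 54 bp
  189–196 → 8 bp
  197–226 → 30 bp
Sorted largest to smallest: 95, 54, 33, 30, 8, 6 bp.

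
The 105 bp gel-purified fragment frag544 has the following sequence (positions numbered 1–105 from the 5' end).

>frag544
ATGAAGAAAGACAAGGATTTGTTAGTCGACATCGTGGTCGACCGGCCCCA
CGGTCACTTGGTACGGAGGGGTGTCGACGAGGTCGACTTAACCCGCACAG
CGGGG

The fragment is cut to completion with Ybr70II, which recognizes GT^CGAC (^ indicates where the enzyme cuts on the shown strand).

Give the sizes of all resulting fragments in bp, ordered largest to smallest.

36, 26, 22, 12, 9 bp

Ybr70II sites (GTCGAC) start at positions 25, 37, 73, 82.
Ybr70II cuts after base 2 of each site, so after positions 26, 38, 74, 83.
Linear molecule, 4 cuts → 5 fragments:
  1–26 → 26 bp
  27–38 → 12 bp
  39–74 → 36 bp
  75–83 → 9 bp
  84–105 → 22 bp
Sorted largest to smallest: 36, 26, 22, 12, 9 bp.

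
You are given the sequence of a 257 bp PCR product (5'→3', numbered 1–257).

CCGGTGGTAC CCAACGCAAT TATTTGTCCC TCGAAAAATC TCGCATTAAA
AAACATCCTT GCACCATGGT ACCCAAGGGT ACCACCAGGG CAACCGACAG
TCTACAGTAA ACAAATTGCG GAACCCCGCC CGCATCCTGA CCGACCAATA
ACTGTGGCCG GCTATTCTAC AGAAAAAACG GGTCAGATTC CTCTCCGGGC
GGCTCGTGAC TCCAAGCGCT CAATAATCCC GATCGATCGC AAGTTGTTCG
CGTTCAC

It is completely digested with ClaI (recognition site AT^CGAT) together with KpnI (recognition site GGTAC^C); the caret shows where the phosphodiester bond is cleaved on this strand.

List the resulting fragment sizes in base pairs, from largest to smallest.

151, 62, 24, 10, 10 bp

The ClaI site (ATCGAT) starts at position 232.
ClaI cuts after base 2 of each site, so after position 233.
KpnI sites (GGTACC) start at positions 6, 68, 78.
KpnI cuts after base 5 of each site (before the last base), so after positions 10, 72, 82.
Combined cut positions: 10, 72, 82, 233.
Linear molecule, 4 cuts → 5 fragments:
  1–10 → 10 bp
  11–72 → 62 bp
  73–82 → 10 bp
  83–233 → 151 bp
  234–257 → 24 bp
Sorted largest to smallest: 151, 62, 24, 10, 10 bp.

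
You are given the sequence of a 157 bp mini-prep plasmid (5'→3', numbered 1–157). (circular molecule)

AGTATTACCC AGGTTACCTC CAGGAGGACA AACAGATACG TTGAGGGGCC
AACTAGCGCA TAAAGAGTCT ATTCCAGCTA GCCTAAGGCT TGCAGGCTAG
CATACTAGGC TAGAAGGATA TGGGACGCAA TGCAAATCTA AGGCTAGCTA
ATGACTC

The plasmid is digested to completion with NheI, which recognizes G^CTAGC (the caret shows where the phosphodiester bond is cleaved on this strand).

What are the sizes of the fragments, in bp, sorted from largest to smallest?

NheI sites (GCTAGC) start at positions 77, 96, 143.
NheI cuts after the first base of each site, so after positions 77, 96, 143.
Circular molecule, 3 cuts → 3 fragments:
  78–96 → 19 bp
  97–143 → 47 bp
  144–157 then 1–77 → 14 + 77 = 91 bp
Sorted largest to smallest: 91, 47, 19 bp.

91, 47, 19 bp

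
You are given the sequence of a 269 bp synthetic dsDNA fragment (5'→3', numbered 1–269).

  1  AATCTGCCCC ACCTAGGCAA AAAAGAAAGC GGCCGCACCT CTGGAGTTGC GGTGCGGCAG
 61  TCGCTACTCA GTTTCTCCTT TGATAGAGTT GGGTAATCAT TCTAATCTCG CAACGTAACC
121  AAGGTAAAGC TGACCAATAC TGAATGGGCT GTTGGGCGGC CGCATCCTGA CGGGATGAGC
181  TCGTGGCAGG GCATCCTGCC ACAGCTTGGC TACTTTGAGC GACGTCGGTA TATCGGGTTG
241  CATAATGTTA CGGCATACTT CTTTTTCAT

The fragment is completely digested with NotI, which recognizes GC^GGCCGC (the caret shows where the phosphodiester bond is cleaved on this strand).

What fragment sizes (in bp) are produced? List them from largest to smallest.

127, 112, 30 bp

NotI sites (GCGGCCGC) start at positions 29, 156.
NotI cuts after base 2 of each site, so after positions 30, 157.
Linear molecule, 2 cuts → 3 fragments:
  1–30 → 30 bp
  31–157 → 127 bp
  158–269 → 112 bp
Sorted largest to smallest: 127, 112, 30 bp.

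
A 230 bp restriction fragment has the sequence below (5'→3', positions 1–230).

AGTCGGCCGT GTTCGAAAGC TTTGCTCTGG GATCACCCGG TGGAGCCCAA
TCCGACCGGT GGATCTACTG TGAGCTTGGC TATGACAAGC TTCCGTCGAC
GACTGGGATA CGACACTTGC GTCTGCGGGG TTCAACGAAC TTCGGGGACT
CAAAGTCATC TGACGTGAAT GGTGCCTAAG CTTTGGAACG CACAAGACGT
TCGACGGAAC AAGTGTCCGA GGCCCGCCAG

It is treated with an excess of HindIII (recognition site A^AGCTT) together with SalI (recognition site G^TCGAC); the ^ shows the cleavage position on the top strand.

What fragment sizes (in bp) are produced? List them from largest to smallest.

HindIII sites (AAGCTT) start at positions 17, 87, 178.
HindIII cuts after the first base of each site, so after positions 17, 87, 178.
The SalI site (GTCGAC) starts at position 95.
SalI cuts after the first base of each site, so after position 95.
Combined cut positions: 17, 87, 95, 178.
Linear molecule, 4 cuts → 5 fragments:
  1–17 → 17 bp
  18–87 → 70 bp
  88–95 → 8 bp
  96–178 → 83 bp
  179–230 → 52 bp
Sorted largest to smallest: 83, 70, 52, 17, 8 bp.

83, 70, 52, 17, 8 bp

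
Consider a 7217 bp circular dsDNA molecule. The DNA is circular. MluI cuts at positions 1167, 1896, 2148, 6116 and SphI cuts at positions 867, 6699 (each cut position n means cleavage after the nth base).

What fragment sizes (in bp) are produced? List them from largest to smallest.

Combined cut positions (sorted): 867, 1167, 1896, 2148, 6116, 6699.
Circular molecule, 6 cuts → 6 fragments:
  1167 − 867 = 300 bp
  1896 − 1167 = 729 bp
  2148 − 1896 = 252 bp
  6116 − 2148 = 3968 bp
  6699 − 6116 = 583 bp
  wrap: 7217 − 6699 + 867 = 1385 bp
Sorted largest to smallest: 3968, 1385, 729, 583, 300, 252 bp.

3968, 1385, 729, 583, 300, 252 bp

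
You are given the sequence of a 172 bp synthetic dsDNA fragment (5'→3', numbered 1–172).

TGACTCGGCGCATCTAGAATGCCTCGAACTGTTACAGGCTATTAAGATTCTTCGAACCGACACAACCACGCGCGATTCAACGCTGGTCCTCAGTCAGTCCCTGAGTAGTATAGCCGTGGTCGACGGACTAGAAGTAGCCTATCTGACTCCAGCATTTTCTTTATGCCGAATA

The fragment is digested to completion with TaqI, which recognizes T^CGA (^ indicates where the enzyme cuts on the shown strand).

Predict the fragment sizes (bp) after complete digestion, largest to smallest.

68, 52, 28, 24 bp

TaqI sites (TCGA) start at positions 24, 52, 120.
TaqI cuts after the first base of each site, so after positions 24, 52, 120.
Linear molecule, 3 cuts → 4 fragments:
  1–24 → 24 bp
  25–52 → 28 bp
  53–120 → 68 bp
  121–172 → 52 bp
Sorted largest to smallest: 68, 52, 28, 24 bp.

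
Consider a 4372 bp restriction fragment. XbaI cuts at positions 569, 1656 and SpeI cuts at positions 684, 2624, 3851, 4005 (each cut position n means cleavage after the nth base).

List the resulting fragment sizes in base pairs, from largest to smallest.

Combined cut positions (sorted): 569, 684, 1656, 2624, 3851, 4005.
Linear molecule, 6 cuts → 7 fragments:
  569 − 0 = 569 bp
  684 − 569 = 115 bp
  1656 − 684 = 972 bp
  2624 − 1656 = 968 bp
  3851 − 2624 = 1227 bp
  4005 − 3851 = 154 bp
  4372 − 4005 = 367 bp
Sorted largest to smallest: 1227, 972, 968, 569, 367, 154, 115 bp.

1227, 972, 968, 569, 367, 154, 115 bp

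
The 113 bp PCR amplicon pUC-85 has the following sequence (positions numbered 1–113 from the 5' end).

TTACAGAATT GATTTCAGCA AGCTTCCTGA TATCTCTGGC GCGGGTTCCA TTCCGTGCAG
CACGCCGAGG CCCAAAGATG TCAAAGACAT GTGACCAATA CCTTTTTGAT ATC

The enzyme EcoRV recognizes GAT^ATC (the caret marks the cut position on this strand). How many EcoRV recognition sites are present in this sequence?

2

GATATC occurs starting at positions 29, 108.
EcoRV cuts at 2 sites.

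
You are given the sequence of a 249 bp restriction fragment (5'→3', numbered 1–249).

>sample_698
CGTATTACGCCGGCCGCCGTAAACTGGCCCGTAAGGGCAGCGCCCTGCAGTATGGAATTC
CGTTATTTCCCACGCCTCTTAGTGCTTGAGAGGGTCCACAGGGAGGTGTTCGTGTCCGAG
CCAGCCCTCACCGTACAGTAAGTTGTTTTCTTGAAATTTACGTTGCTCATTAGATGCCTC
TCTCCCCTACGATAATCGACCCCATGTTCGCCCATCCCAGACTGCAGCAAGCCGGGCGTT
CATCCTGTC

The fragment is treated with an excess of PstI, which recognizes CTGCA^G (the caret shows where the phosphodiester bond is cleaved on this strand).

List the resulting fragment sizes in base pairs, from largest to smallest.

177, 49, 23 bp

PstI sites (CTGCAG) start at positions 45, 222.
PstI cuts after base 5 of each site (before the last base), so after positions 49, 226.
Linear molecule, 2 cuts → 3 fragments:
  1–49 → 49 bp
  50–226 → 177 bp
  227–249 → 23 bp
Sorted largest to smallest: 177, 49, 23 bp.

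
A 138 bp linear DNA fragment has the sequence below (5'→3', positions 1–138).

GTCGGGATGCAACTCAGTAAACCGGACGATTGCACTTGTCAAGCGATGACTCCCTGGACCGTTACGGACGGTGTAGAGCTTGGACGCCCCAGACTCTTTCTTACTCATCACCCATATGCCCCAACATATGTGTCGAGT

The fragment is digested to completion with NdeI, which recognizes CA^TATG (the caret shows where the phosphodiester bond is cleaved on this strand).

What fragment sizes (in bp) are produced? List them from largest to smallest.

NdeI sites (CATATG) start at positions 113, 125.
NdeI cuts after base 2 of each site, so after positions 114, 126.
Linear molecule, 2 cuts → 3 fragments:
  1–114 → 114 bp
  115–126 → 12 bp
  127–138 → 12 bp
Sorted largest to smallest: 114, 12, 12 bp.

114, 12, 12 bp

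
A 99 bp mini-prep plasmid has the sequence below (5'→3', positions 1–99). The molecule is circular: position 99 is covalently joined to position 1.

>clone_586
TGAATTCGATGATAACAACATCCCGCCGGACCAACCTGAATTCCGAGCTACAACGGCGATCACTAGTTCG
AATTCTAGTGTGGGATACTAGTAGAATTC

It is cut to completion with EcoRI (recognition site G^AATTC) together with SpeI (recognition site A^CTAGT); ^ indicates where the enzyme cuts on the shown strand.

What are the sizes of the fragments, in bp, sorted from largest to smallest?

36, 24, 17, 8, 7, 7 bp

EcoRI sites (GAATTC) start at positions 2, 38, 70, 94.
EcoRI cuts after the first base of each site, so after positions 2, 38, 70, 94.
SpeI sites (ACTAGT) start at positions 62, 87.
SpeI cuts after the first base of each site, so after positions 62, 87.
Combined cut positions: 2, 38, 62, 70, 87, 94.
Circular molecule, 6 cuts → 6 fragments:
  3–38 → 36 bp
  39–62 → 24 bp
  63–70 → 8 bp
  71–87 → 17 bp
  88–94 → 7 bp
  95–99 then 1–2 → 5 + 2 = 7 bp
Sorted largest to smallest: 36, 24, 17, 8, 7, 7 bp.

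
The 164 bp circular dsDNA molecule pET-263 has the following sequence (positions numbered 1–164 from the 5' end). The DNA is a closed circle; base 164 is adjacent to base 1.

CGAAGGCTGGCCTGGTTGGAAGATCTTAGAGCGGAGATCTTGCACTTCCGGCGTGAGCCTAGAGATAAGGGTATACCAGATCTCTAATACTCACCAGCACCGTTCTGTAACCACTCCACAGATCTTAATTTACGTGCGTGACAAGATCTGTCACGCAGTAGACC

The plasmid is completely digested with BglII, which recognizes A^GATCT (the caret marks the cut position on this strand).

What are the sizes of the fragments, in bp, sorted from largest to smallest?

BglII sites (AGATCT) start at positions 21, 35, 78, 120, 144.
BglII cuts after the first base of each site, so after positions 21, 35, 78, 120, 144.
Circular molecule, 5 cuts → 5 fragments:
  22–35 → 14 bp
  36–78 → 43 bp
  79–120 → 42 bp
  121–144 → 24 bp
  145–164 then 1–21 → 20 + 21 = 41 bp
Sorted largest to smallest: 43, 42, 41, 24, 14 bp.

43, 42, 41, 24, 14 bp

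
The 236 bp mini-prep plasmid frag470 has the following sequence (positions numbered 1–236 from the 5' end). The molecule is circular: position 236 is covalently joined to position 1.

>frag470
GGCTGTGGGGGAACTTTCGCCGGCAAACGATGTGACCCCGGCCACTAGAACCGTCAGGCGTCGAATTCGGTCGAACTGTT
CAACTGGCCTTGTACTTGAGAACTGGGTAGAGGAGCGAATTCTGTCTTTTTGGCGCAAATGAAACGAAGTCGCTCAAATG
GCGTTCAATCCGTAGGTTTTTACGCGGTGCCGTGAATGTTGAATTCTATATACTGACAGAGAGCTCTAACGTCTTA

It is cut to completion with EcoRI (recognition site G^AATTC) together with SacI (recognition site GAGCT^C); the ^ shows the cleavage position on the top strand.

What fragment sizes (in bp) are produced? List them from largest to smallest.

84, 74, 54, 24 bp

EcoRI sites (GAATTC) start at positions 63, 117, 201.
EcoRI cuts after the first base of each site, so after positions 63, 117, 201.
The SacI site (GAGCTC) starts at position 221.
SacI cuts after base 5 of each site (before the last base), so after position 225.
Combined cut positions: 63, 117, 201, 225.
Circular molecule, 4 cuts → 4 fragments:
  64–117 → 54 bp
  118–201 → 84 bp
  202–225 → 24 bp
  226–236 then 1–63 → 11 + 63 = 74 bp
Sorted largest to smallest: 84, 74, 54, 24 bp.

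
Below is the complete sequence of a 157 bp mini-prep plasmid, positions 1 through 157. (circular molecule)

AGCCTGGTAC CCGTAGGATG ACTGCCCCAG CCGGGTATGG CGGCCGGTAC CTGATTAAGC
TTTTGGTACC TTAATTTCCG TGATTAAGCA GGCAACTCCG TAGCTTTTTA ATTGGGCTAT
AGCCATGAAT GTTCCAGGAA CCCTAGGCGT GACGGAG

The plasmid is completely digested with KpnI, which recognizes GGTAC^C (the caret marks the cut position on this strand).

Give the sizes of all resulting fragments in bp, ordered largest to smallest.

KpnI sites (GGTACC) start at positions 6, 46, 65.
KpnI cuts after base 5 of each site (before the last base), so after positions 10, 50, 69.
Circular molecule, 3 cuts → 3 fragments:
  11–50 → 40 bp
  51–69 → 19 bp
  70–157 then 1–10 → 88 + 10 = 98 bp
Sorted largest to smallest: 98, 40, 19 bp.

98, 40, 19 bp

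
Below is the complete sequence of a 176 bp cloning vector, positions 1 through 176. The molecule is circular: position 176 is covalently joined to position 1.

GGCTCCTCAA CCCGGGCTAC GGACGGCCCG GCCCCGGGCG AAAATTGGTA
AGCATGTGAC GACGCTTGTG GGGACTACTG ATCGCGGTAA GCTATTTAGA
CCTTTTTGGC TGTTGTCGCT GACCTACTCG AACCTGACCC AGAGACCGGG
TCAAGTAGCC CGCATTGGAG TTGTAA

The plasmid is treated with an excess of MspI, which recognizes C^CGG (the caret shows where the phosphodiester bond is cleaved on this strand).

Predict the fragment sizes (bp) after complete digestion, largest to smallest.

112, 42, 16, 6 bp

MspI sites (CCGG) start at positions 12, 28, 34, 146.
MspI cuts after the first base of each site, so after positions 12, 28, 34, 146.
Circular molecule, 4 cuts → 4 fragments:
  13–28 → 16 bp
  29–34 → 6 bp
  35–146 → 112 bp
  147–176 then 1–12 → 30 + 12 = 42 bp
Sorted largest to smallest: 112, 42, 16, 6 bp.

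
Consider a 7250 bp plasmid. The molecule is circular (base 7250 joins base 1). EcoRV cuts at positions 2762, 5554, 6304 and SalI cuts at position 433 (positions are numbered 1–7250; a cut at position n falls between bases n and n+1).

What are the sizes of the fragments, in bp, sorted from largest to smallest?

Combined cut positions (sorted): 433, 2762, 5554, 6304.
Circular molecule, 4 cuts → 4 fragments:
  2762 − 433 = 2329 bp
  5554 − 2762 = 2792 bp
  6304 − 5554 = 750 bp
  wrap: 7250 − 6304 + 433 = 1379 bp
Sorted largest to smallest: 2792, 2329, 1379, 750 bp.

2792, 2329, 1379, 750 bp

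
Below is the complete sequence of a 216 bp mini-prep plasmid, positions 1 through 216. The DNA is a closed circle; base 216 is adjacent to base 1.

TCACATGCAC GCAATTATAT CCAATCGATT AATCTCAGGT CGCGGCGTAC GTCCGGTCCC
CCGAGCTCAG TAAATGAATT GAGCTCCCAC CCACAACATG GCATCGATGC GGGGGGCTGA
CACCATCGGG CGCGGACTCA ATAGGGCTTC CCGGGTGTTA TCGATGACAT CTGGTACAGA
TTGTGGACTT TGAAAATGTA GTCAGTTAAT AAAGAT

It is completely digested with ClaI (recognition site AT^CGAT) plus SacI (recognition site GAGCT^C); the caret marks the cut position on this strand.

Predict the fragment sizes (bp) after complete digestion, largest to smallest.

ClaI sites (ATCGAT) start at positions 24, 103, 160.
ClaI cuts after base 2 of each site, so after positions 25, 104, 161.
SacI sites (GAGCTC) start at positions 63, 81.
SacI cuts after base 5 of each site (before the last base), so after positions 67, 85.
Combined cut positions: 25, 67, 85, 104, 161.
Circular molecule, 5 cuts → 5 fragments:
  26–67 → 42 bp
  68–85 → 18 bp
  86–104 → 19 bp
  105–161 → 57 bp
  162–216 then 1–25 → 55 + 25 = 80 bp
Sorted largest to smallest: 80, 57, 42, 19, 18 bp.

80, 57, 42, 19, 18 bp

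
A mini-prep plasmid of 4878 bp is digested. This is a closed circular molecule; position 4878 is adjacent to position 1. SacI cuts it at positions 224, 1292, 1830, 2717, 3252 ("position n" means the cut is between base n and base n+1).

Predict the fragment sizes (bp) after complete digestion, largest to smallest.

1850, 1068, 887, 538, 535 bp

Circular molecule, 5 cuts → 5 fragments:
  1292 − 224 = 1068 bp
  1830 − 1292 = 538 bp
  2717 − 1830 = 887 bp
  3252 − 2717 = 535 bp
  wrap: 4878 − 3252 + 224 = 1850 bp
Sorted largest to smallest: 1850, 1068, 887, 538, 535 bp.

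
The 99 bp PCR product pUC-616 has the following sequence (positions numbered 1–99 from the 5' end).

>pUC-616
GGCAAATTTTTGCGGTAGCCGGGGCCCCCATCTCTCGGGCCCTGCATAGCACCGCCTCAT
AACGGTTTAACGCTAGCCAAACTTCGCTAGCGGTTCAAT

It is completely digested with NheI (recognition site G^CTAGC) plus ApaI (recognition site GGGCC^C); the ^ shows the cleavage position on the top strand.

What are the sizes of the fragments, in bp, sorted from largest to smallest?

NheI sites (GCTAGC) start at positions 72, 86.
NheI cuts after the first base of each site, so after positions 72, 86.
ApaI sites (GGGCCC) start at positions 22, 37.
ApaI cuts after base 5 of each site (before the last base), so after positions 26, 41.
Combined cut positions: 26, 41, 72, 86.
Linear molecule, 4 cuts → 5 fragments:
  1–26 → 26 bp
  27–41 → 15 bp
  42–72 → 31 bp
  73–86 → 14 bp
  87–99 → 13 bp
Sorted largest to smallest: 31, 26, 15, 14, 13 bp.

31, 26, 15, 14, 13 bp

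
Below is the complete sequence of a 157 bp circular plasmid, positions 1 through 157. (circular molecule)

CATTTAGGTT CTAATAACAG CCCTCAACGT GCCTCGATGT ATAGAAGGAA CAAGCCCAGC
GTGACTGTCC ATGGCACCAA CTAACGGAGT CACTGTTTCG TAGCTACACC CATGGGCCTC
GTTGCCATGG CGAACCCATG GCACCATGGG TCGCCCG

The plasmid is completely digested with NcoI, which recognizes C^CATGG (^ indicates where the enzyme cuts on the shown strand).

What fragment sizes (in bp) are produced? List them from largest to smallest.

NcoI sites (CCATGG) start at positions 69, 110, 125, 136, 144.
NcoI cuts after the first base of each site, so after positions 69, 110, 125, 136, 144.
Circular molecule, 5 cuts → 5 fragments:
  70–110 → 41 bp
  111–125 → 15 bp
  126–136 → 11 bp
  137–144 → 8 bp
  145–157 then 1–69 → 13 + 69 = 82 bp
Sorted largest to smallest: 82, 41, 15, 11, 8 bp.

82, 41, 15, 11, 8 bp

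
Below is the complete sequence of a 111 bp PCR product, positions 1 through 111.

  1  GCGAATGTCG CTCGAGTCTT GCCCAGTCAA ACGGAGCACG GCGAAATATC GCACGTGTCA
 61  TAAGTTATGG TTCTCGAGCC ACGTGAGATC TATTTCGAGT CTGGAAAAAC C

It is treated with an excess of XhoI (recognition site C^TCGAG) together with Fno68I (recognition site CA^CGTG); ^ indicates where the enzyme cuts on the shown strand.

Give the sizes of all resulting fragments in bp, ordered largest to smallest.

42, 30, 20, 11, 8 bp

XhoI sites (CTCGAG) start at positions 11, 73.
XhoI cuts after the first base of each site, so after positions 11, 73.
Fno68I sites (CACGTG) start at positions 52, 80.
Fno68I cuts after base 2 of each site, so after positions 53, 81.
Combined cut positions: 11, 53, 73, 81.
Linear molecule, 4 cuts → 5 fragments:
  1–11 → 11 bp
  12–53 → 42 bp
  54–73 → 20 bp
  74–81 → 8 bp
  82–111 → 30 bp
Sorted largest to smallest: 42, 30, 20, 11, 8 bp.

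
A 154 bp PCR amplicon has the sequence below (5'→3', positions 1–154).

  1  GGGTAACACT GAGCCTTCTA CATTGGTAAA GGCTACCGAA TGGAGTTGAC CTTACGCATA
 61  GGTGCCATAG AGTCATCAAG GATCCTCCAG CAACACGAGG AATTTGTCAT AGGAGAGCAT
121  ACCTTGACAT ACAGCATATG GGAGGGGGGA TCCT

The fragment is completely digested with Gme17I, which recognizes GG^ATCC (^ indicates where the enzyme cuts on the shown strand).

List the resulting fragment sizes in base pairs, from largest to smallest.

Gme17I sites (GGATCC) start at positions 80, 148.
Gme17I cuts after base 2 of each site, so after positions 81, 149.
Linear molecule, 2 cuts → 3 fragments:
  1–81 → 81 bp
  82–149 → 68 bp
  150–154 → 5 bp
Sorted largest to smallest: 81, 68, 5 bp.

81, 68, 5 bp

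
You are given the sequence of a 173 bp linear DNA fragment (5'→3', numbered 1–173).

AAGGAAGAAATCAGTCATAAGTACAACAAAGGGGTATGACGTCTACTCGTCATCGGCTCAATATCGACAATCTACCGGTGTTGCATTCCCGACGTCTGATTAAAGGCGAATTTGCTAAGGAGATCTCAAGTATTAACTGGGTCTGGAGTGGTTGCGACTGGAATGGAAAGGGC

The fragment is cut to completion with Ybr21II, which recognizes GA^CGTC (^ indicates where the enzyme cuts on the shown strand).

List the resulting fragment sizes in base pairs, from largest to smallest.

81, 53, 39 bp

Ybr21II sites (GACGTC) start at positions 38, 91.
Ybr21II cuts after base 2 of each site, so after positions 39, 92.
Linear molecule, 2 cuts → 3 fragments:
  1–39 → 39 bp
  40–92 → 53 bp
  93–173 → 81 bp
Sorted largest to smallest: 81, 53, 39 bp.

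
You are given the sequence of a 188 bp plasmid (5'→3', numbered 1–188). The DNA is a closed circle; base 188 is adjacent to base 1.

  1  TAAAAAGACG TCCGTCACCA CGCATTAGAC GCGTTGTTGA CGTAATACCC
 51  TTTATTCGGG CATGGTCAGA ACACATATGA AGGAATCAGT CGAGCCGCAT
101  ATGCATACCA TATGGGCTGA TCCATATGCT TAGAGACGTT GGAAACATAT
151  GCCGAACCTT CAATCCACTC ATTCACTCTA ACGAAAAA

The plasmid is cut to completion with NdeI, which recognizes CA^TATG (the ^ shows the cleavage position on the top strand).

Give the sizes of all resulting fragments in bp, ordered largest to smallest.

116, 24, 23, 14, 11 bp

NdeI sites (CATATG) start at positions 74, 98, 109, 123, 146.
NdeI cuts after base 2 of each site, so after positions 75, 99, 110, 124, 147.
Circular molecule, 5 cuts → 5 fragments:
  76–99 → 24 bp
  100–110 → 11 bp
  111–124 → 14 bp
  125–147 → 23 bp
  148–188 then 1–75 → 41 + 75 = 116 bp
Sorted largest to smallest: 116, 24, 23, 14, 11 bp.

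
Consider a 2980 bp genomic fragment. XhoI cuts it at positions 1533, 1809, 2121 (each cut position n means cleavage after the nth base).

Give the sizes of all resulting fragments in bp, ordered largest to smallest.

Linear molecule, 3 cuts → 4 fragments:
  1533 − 0 = 1533 bp
  1809 − 1533 = 276 bp
  2121 − 1809 = 312 bp
  2980 − 2121 = 859 bp
Sorted largest to smallest: 1533, 859, 312, 276 bp.

1533, 859, 312, 276 bp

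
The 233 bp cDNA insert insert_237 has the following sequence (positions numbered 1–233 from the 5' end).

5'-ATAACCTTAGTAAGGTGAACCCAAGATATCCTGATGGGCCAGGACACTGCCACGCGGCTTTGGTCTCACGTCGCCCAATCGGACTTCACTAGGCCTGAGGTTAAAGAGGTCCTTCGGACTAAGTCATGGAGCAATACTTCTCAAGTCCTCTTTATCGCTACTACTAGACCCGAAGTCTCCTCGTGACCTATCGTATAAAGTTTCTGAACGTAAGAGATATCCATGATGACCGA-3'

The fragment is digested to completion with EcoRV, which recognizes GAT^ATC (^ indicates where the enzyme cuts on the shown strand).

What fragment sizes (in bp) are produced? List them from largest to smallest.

191, 27, 15 bp

EcoRV sites (GATATC) start at positions 25, 216.
EcoRV cuts after base 3 of each site, so after positions 27, 218.
Linear molecule, 2 cuts → 3 fragments:
  1–27 → 27 bp
  28–218 → 191 bp
  219–233 → 15 bp
Sorted largest to smallest: 191, 27, 15 bp.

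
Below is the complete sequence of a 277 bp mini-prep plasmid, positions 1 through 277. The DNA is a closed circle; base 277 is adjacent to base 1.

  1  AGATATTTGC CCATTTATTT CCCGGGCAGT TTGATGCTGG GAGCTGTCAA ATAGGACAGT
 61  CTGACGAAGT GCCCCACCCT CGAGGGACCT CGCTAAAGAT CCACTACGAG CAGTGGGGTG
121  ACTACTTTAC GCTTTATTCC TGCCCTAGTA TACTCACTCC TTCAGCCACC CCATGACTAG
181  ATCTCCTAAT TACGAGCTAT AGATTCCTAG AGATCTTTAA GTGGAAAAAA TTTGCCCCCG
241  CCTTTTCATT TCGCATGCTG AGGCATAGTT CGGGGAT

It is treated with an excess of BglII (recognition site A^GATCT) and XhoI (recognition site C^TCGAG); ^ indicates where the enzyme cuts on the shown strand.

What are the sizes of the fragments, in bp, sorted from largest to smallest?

145, 100, 32 bp

BglII sites (AGATCT) start at positions 179, 211.
BglII cuts after the first base of each site, so after positions 179, 211.
The XhoI site (CTCGAG) starts at position 79.
XhoI cuts after the first base of each site, so after position 79.
Combined cut positions: 79, 179, 211.
Circular molecule, 3 cuts → 3 fragments:
  80–179 → 100 bp
  180–211 → 32 bp
  212–277 then 1–79 → 66 + 79 = 145 bp
Sorted largest to smallest: 145, 100, 32 bp.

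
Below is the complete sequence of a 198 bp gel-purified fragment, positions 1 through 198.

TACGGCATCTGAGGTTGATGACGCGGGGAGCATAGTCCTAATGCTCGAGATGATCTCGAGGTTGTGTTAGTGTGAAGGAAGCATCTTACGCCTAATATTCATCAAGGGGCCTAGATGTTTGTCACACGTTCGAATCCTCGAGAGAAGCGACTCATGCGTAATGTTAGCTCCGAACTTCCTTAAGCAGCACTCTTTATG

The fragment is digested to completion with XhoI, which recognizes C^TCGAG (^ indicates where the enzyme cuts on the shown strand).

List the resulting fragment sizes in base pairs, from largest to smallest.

82, 61, 44, 11 bp

XhoI sites (CTCGAG) start at positions 44, 55, 137.
XhoI cuts after the first base of each site, so after positions 44, 55, 137.
Linear molecule, 3 cuts → 4 fragments:
  1–44 → 44 bp
  45–55 → 11 bp
  56–137 → 82 bp
  138–198 → 61 bp
Sorted largest to smallest: 82, 61, 44, 11 bp.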